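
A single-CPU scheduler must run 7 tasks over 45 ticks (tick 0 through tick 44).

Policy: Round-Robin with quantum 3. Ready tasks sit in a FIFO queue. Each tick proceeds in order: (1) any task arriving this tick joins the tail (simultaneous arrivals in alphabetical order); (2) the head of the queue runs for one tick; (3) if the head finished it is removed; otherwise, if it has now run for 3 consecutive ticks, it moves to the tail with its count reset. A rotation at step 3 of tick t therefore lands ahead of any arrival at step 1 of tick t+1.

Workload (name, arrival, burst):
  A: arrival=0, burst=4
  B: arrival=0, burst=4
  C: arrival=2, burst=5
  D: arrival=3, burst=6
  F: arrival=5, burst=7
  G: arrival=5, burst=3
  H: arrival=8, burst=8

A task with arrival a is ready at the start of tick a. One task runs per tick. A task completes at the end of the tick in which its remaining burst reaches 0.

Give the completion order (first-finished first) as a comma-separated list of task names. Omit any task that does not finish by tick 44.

t=0: queue=[A,B] q_used=0 → run A
t=1: queue=[A,B] q_used=1 → run A
t=2: queue=[A,B,C] q_used=2 → run A
t=3: queue=[B,C,A,D] q_used=0 → run B
t=4: queue=[B,C,A,D] q_used=1 → run B
t=5: queue=[B,C,A,D,F,G] q_used=2 → run B
t=6: queue=[C,A,D,F,G,B] q_used=0 → run C
t=7: queue=[C,A,D,F,G,B] q_used=1 → run C
t=8: queue=[C,A,D,F,G,B,H] q_used=2 → run C
t=9: queue=[A,D,F,G,B,H,C] q_used=0 → run A
t=10: queue=[D,F,G,B,H,C] q_used=0 → run D
t=11: queue=[D,F,G,B,H,C] q_used=1 → run D
t=12: queue=[D,F,G,B,H,C] q_used=2 → run D
t=13: queue=[F,G,B,H,C,D] q_used=0 → run F
t=14: queue=[F,G,B,H,C,D] q_used=1 → run F
t=15: queue=[F,G,B,H,C,D] q_used=2 → run F
t=16: queue=[G,B,H,C,D,F] q_used=0 → run G
t=17: queue=[G,B,H,C,D,F] q_used=1 → run G
t=18: queue=[G,B,H,C,D,F] q_used=2 → run G
t=19: queue=[B,H,C,D,F] q_used=0 → run B
t=20: queue=[H,C,D,F] q_used=0 → run H
t=21: queue=[H,C,D,F] q_used=1 → run H
t=22: queue=[H,C,D,F] q_used=2 → run H
t=23: queue=[C,D,F,H] q_used=0 → run C
t=24: queue=[C,D,F,H] q_used=1 → run C
t=25: queue=[D,F,H] q_used=0 → run D
t=26: queue=[D,F,H] q_used=1 → run D
t=27: queue=[D,F,H] q_used=2 → run D
t=28: queue=[F,H] q_used=0 → run F
t=29: queue=[F,H] q_used=1 → run F
t=30: queue=[F,H] q_used=2 → run F
t=31: queue=[H,F] q_used=0 → run H
t=32: queue=[H,F] q_used=1 → run H
t=33: queue=[H,F] q_used=2 → run H
t=34: queue=[F,H] q_used=0 → run F
t=35: queue=[H] q_used=0 → run H
t=36: queue=[H] q_used=1 → run H
t=37: (idle)
t=38: (idle)
t=39: (idle)
t=40: (idle)
t=41: (idle)
t=42: (idle)
t=43: (idle)
t=44: (idle)

completion order = A, G, B, C, D, F, H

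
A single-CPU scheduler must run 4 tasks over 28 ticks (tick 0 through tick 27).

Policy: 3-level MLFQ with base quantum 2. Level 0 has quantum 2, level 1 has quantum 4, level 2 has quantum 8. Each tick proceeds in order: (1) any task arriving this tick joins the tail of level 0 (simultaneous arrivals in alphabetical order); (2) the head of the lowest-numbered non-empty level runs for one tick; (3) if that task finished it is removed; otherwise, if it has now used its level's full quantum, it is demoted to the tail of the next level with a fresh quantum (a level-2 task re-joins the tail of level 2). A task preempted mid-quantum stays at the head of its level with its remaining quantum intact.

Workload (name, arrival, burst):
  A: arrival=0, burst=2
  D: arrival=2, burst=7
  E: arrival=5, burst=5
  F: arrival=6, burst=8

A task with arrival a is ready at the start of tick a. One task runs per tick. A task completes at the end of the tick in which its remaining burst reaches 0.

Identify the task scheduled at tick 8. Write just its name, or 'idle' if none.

running at tick 8 = F

t=0: L0/L1/L2 = A/-/- → run A
t=1: L0/L1/L2 = A/-/- → run A
t=2: L0/L1/L2 = D/-/- → run D
t=3: L0/L1/L2 = D/-/- → run D
t=4: L0/L1/L2 = -/D/- → run D
t=5: L0/L1/L2 = E/D/- → run E
t=6: L0/L1/L2 = EF/D/- → run E
t=7: L0/L1/L2 = F/DE/- → run F
t=8: L0/L1/L2 = F/DE/- → run F
t=9: L0/L1/L2 = -/DEF/- → run D
t=10: L0/L1/L2 = -/DEF/- → run D
t=11: L0/L1/L2 = -/DEF/- → run D
t=12: L0/L1/L2 = -/EF/D → run E
t=13: L0/L1/L2 = -/EF/D → run E
t=14: L0/L1/L2 = -/EF/D → run E
t=15: L0/L1/L2 = -/F/D → run F
t=16: L0/L1/L2 = -/F/D → run F
t=17: L0/L1/L2 = -/F/D → run F
t=18: L0/L1/L2 = -/F/D → run F
t=19: L0/L1/L2 = -/-/DF → run D
t=20: L0/L1/L2 = -/-/F → run F
t=21: L0/L1/L2 = -/-/F → run F
t=22: (idle)
t=23: (idle)
t=24: (idle)
t=25: (idle)
t=26: (idle)
t=27: (idle)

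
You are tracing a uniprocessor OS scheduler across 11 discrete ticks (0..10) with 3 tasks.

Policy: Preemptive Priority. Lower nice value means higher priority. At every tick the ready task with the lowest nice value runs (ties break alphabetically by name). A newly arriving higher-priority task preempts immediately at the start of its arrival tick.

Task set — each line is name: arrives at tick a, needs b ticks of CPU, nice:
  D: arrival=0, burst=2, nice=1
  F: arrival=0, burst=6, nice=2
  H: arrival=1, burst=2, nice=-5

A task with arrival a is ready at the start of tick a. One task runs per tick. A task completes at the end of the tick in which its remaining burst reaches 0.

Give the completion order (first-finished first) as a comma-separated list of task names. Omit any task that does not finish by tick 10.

t=0: ready={D,F} → run D
t=1: ready={D,F,H} → run H
t=2: ready={D,F,H} → run H
t=3: ready={D,F} → run D
t=4: ready={F} → run F
t=5: ready={F} → run F
t=6: ready={F} → run F
t=7: ready={F} → run F
t=8: ready={F} → run F
t=9: ready={F} → run F
t=10: (idle)

completion order = H, D, F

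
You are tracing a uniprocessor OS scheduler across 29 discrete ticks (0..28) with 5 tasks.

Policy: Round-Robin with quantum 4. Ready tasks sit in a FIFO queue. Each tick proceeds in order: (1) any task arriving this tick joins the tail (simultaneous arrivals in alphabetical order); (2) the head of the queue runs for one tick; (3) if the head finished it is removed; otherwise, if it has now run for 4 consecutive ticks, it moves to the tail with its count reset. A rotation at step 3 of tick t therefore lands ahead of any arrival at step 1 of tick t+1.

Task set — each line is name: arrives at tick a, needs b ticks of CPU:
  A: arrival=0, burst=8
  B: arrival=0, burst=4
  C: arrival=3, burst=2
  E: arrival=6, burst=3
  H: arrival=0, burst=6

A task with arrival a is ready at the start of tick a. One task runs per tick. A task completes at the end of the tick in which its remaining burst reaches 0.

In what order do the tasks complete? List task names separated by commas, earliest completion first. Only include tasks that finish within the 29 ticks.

t=0: queue=[A,B,H] q_used=0 → run A
t=1: queue=[A,B,H] q_used=1 → run A
t=2: queue=[A,B,H] q_used=2 → run A
t=3: queue=[A,B,H,C] q_used=3 → run A
t=4: queue=[B,H,C,A] q_used=0 → run B
t=5: queue=[B,H,C,A] q_used=1 → run B
t=6: queue=[B,H,C,A,E] q_used=2 → run B
t=7: queue=[B,H,C,A,E] q_used=3 → run B
t=8: queue=[H,C,A,E] q_used=0 → run H
t=9: queue=[H,C,A,E] q_used=1 → run H
t=10: queue=[H,C,A,E] q_used=2 → run H
t=11: queue=[H,C,A,E] q_used=3 → run H
t=12: queue=[C,A,E,H] q_used=0 → run C
t=13: queue=[C,A,E,H] q_used=1 → run C
t=14: queue=[A,E,H] q_used=0 → run A
t=15: queue=[A,E,H] q_used=1 → run A
t=16: queue=[A,E,H] q_used=2 → run A
t=17: queue=[A,E,H] q_used=3 → run A
t=18: queue=[E,H] q_used=0 → run E
t=19: queue=[E,H] q_used=1 → run E
t=20: queue=[E,H] q_used=2 → run E
t=21: queue=[H] q_used=0 → run H
t=22: queue=[H] q_used=1 → run H
t=23: (idle)
t=24: (idle)
t=25: (idle)
t=26: (idle)
t=27: (idle)
t=28: (idle)

completion order = B, C, A, E, H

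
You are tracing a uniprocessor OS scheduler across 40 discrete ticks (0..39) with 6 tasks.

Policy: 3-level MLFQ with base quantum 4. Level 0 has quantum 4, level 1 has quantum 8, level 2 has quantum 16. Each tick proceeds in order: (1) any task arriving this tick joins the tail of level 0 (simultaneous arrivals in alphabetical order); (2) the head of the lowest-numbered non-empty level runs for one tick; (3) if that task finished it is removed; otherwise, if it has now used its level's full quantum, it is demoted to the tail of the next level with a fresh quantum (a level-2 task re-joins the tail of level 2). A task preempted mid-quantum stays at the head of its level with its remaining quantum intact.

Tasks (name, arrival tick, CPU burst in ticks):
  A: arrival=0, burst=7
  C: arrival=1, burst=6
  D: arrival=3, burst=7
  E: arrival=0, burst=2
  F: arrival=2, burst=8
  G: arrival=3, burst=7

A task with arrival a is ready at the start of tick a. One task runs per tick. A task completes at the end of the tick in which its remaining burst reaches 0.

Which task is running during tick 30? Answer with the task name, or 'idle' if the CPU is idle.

running at tick 30 = F

t=0: L0/L1/L2 = AE/-/- → run A
t=1: L0/L1/L2 = AEC/-/- → run A
t=2: L0/L1/L2 = AECF/-/- → run A
t=3: L0/L1/L2 = AECFDG/-/- → run A
t=4: L0/L1/L2 = ECFDG/A/- → run E
t=5: L0/L1/L2 = ECFDG/A/- → run E
t=6: L0/L1/L2 = CFDG/A/- → run C
t=7: L0/L1/L2 = CFDG/A/- → run C
t=8: L0/L1/L2 = CFDG/A/- → run C
t=9: L0/L1/L2 = CFDG/A/- → run C
t=10: L0/L1/L2 = FDG/AC/- → run F
t=11: L0/L1/L2 = FDG/AC/- → run F
t=12: L0/L1/L2 = FDG/AC/- → run F
t=13: L0/L1/L2 = FDG/AC/- → run F
t=14: L0/L1/L2 = DG/ACF/- → run D
t=15: L0/L1/L2 = DG/ACF/- → run D
t=16: L0/L1/L2 = DG/ACF/- → run D
t=17: L0/L1/L2 = DG/ACF/- → run D
t=18: L0/L1/L2 = G/ACFD/- → run G
t=19: L0/L1/L2 = G/ACFD/- → run G
t=20: L0/L1/L2 = G/ACFD/- → run G
t=21: L0/L1/L2 = G/ACFD/- → run G
t=22: L0/L1/L2 = -/ACFDG/- → run A
t=23: L0/L1/L2 = -/ACFDG/- → run A
t=24: L0/L1/L2 = -/ACFDG/- → run A
t=25: L0/L1/L2 = -/CFDG/- → run C
t=26: L0/L1/L2 = -/CFDG/- → run C
t=27: L0/L1/L2 = -/FDG/- → run F
t=28: L0/L1/L2 = -/FDG/- → run F
t=29: L0/L1/L2 = -/FDG/- → run F
t=30: L0/L1/L2 = -/FDG/- → run F
t=31: L0/L1/L2 = -/DG/- → run D
t=32: L0/L1/L2 = -/DG/- → run D
t=33: L0/L1/L2 = -/DG/- → run D
t=34: L0/L1/L2 = -/G/- → run G
t=35: L0/L1/L2 = -/G/- → run G
t=36: L0/L1/L2 = -/G/- → run G
t=37: (idle)
t=38: (idle)
t=39: (idle)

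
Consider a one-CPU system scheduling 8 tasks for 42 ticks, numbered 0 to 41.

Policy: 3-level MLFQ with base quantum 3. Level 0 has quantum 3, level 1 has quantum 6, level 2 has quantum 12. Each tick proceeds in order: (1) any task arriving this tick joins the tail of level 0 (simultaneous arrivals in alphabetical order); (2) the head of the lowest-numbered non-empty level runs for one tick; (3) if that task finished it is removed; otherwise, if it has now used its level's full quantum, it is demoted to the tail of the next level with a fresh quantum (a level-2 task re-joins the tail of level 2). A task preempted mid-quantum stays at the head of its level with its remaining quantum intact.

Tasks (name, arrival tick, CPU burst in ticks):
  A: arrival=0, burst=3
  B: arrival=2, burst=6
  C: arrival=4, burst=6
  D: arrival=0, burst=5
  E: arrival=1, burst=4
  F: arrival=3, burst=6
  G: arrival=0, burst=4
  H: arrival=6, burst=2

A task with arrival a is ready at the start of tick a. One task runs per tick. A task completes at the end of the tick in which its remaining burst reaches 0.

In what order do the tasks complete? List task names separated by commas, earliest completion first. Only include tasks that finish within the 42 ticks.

t=0: L0/L1/L2 = ADG/-/- → run A
t=1: L0/L1/L2 = ADGE/-/- → run A
t=2: L0/L1/L2 = ADGEB/-/- → run A
t=3: L0/L1/L2 = DGEBF/-/- → run D
t=4: L0/L1/L2 = DGEBFC/-/- → run D
t=5: L0/L1/L2 = DGEBFC/-/- → run D
t=6: L0/L1/L2 = GEBFCH/D/- → run G
t=7: L0/L1/L2 = GEBFCH/D/- → run G
t=8: L0/L1/L2 = GEBFCH/D/- → run G
t=9: L0/L1/L2 = EBFCH/DG/- → run E
t=10: L0/L1/L2 = EBFCH/DG/- → run E
t=11: L0/L1/L2 = EBFCH/DG/- → run E
t=12: L0/L1/L2 = BFCH/DGE/- → run B
t=13: L0/L1/L2 = BFCH/DGE/- → run B
t=14: L0/L1/L2 = BFCH/DGE/- → run B
t=15: L0/L1/L2 = FCH/DGEB/- → run F
t=16: L0/L1/L2 = FCH/DGEB/- → run F
t=17: L0/L1/L2 = FCH/DGEB/- → run F
t=18: L0/L1/L2 = CH/DGEBF/- → run C
t=19: L0/L1/L2 = CH/DGEBF/- → run C
t=20: L0/L1/L2 = CH/DGEBF/- → run C
t=21: L0/L1/L2 = H/DGEBFC/- → run H
t=22: L0/L1/L2 = H/DGEBFC/- → run H
t=23: L0/L1/L2 = -/DGEBFC/- → run D
t=24: L0/L1/L2 = -/DGEBFC/- → run D
t=25: L0/L1/L2 = -/GEBFC/- → run G
t=26: L0/L1/L2 = -/EBFC/- → run E
t=27: L0/L1/L2 = -/BFC/- → run B
t=28: L0/L1/L2 = -/BFC/- → run B
t=29: L0/L1/L2 = -/BFC/- → run B
t=30: L0/L1/L2 = -/FC/- → run F
t=31: L0/L1/L2 = -/FC/- → run F
t=32: L0/L1/L2 = -/FC/- → run F
t=33: L0/L1/L2 = -/C/- → run C
t=34: L0/L1/L2 = -/C/- → run C
t=35: L0/L1/L2 = -/C/- → run C
t=36: (idle)
t=37: (idle)
t=38: (idle)
t=39: (idle)
t=40: (idle)
t=41: (idle)

completion order = A, H, D, G, E, B, F, C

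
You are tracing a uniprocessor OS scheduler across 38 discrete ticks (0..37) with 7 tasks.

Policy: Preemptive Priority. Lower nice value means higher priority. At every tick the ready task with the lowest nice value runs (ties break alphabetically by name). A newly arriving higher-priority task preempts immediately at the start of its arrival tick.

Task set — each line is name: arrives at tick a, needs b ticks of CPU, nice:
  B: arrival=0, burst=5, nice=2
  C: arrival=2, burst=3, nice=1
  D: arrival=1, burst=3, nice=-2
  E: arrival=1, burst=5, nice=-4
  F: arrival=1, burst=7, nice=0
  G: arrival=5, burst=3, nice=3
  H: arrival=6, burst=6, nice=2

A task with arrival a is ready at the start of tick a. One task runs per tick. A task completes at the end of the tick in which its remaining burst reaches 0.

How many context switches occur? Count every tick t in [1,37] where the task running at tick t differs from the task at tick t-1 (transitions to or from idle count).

context switches = 8

t=0: ready={B} → run B
t=1: ready={B,D,E,F} → run E
t=2: ready={B,C,D,E,F} → run E
t=3: ready={B,C,D,E,F} → run E
t=4: ready={B,C,D,E,F} → run E
t=5: ready={B,C,D,E,F,G} → run E
t=6: ready={B,C,D,F,G,H} → run D
t=7: ready={B,C,D,F,G,H} → run D
t=8: ready={B,C,D,F,G,H} → run D
t=9: ready={B,C,F,G,H} → run F
t=10: ready={B,C,F,G,H} → run F
t=11: ready={B,C,F,G,H} → run F
t=12: ready={B,C,F,G,H} → run F
t=13: ready={B,C,F,G,H} → run F
t=14: ready={B,C,F,G,H} → run F
t=15: ready={B,C,F,G,H} → run F
t=16: ready={B,C,G,H} → run C
t=17: ready={B,C,G,H} → run C
t=18: ready={B,C,G,H} → run C
t=19: ready={B,G,H} → run B
t=20: ready={B,G,H} → run B
t=21: ready={B,G,H} → run B
t=22: ready={B,G,H} → run B
t=23: ready={G,H} → run H
t=24: ready={G,H} → run H
t=25: ready={G,H} → run H
t=26: ready={G,H} → run H
t=27: ready={G,H} → run H
t=28: ready={G,H} → run H
t=29: ready={G} → run G
t=30: ready={G} → run G
t=31: ready={G} → run G
t=32: (idle)
t=33: (idle)
t=34: (idle)
t=35: (idle)
t=36: (idle)
t=37: (idle)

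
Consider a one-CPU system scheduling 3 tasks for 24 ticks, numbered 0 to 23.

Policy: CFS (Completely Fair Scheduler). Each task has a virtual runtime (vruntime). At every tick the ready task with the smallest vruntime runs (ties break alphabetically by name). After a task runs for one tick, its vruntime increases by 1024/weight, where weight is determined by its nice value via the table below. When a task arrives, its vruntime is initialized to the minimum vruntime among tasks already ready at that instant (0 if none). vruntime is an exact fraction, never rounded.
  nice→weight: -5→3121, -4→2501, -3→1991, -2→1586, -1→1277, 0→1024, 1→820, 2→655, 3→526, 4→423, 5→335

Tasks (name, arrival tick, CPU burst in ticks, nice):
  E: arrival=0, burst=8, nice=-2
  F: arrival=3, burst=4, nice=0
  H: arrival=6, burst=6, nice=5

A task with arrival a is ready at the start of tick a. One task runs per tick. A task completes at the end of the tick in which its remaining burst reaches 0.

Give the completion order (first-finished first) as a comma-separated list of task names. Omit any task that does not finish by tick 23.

completion order = E, F, H

t=0: vr[E=0] → run E
t=1: vr[E=512/793] → run E
t=2: vr[E=1024/793] → run E
t=3: vr[E=1536/793 F=1536/793] → run E
t=4: vr[E=2048/793 F=1536/793] → run F
t=5: vr[E=2048/793 F=2329/793] → run E
t=6: vr[E=2560/793 F=2329/793 H=2329/793] → run F
t=7: vr[E=2560/793 F=3122/793 H=2329/793] → run H
t=8: vr[E=2560/793 F=3122/793 H=1592247/265655] → run E
t=9: vr[E=3072/793 F=3122/793 H=1592247/265655] → run E
t=10: vr[E=3584/793 F=3122/793 H=1592247/265655] → run F
t=11: vr[E=3584/793 F=3915/793 H=1592247/265655] → run E
t=12: vr[F=3915/793 H=1592247/265655] → run F
t=13: vr[H=1592247/265655] → run H
t=14: vr[H=2404279/265655] → run H
t=15: vr[H=3216311/265655] → run H
t=16: vr[H=4028343/265655] → run H
t=17: vr[H=968075/53131] → run H
t=18: (idle)
t=19: (idle)
t=20: (idle)
t=21: (idle)
t=22: (idle)
t=23: (idle)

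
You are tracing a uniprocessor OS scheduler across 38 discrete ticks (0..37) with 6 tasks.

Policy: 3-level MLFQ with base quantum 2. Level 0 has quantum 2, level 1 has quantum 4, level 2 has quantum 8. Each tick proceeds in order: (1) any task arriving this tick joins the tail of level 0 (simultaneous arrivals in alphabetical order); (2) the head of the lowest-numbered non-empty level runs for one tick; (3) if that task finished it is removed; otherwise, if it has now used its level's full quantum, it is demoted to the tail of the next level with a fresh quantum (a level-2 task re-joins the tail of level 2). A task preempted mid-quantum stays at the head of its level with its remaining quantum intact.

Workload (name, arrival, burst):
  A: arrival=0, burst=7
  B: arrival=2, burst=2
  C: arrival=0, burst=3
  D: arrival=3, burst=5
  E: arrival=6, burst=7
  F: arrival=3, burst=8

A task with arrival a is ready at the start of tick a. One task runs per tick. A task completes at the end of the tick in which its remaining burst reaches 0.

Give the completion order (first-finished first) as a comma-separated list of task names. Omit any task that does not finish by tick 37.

t=0: L0/L1/L2 = AC/-/- → run A
t=1: L0/L1/L2 = AC/-/- → run A
t=2: L0/L1/L2 = CB/A/- → run C
t=3: L0/L1/L2 = CBDF/A/- → run C
t=4: L0/L1/L2 = BDF/AC/- → run B
t=5: L0/L1/L2 = BDF/AC/- → run B
t=6: L0/L1/L2 = DFE/AC/- → run D
t=7: L0/L1/L2 = DFE/AC/- → run D
t=8: L0/L1/L2 = FE/ACD/- → run F
t=9: L0/L1/L2 = FE/ACD/- → run F
t=10: L0/L1/L2 = E/ACDF/- → run E
t=11: L0/L1/L2 = E/ACDF/- → run E
t=12: L0/L1/L2 = -/ACDFE/- → run A
t=13: L0/L1/L2 = -/ACDFE/- → run A
t=14: L0/L1/L2 = -/ACDFE/- → run A
t=15: L0/L1/L2 = -/ACDFE/- → run A
t=16: L0/L1/L2 = -/CDFE/A → run C
t=17: L0/L1/L2 = -/DFE/A → run D
t=18: L0/L1/L2 = -/DFE/A → run D
t=19: L0/L1/L2 = -/DFE/A → run D
t=20: L0/L1/L2 = -/FE/A → run F
t=21: L0/L1/L2 = -/FE/A → run F
t=22: L0/L1/L2 = -/FE/A → run F
t=23: L0/L1/L2 = -/FE/A → run F
t=24: L0/L1/L2 = -/E/AF → run E
t=25: L0/L1/L2 = -/E/AF → run E
t=26: L0/L1/L2 = -/E/AF → run E
t=27: L0/L1/L2 = -/E/AF → run E
t=28: L0/L1/L2 = -/-/AFE → run A
t=29: L0/L1/L2 = -/-/FE → run F
t=30: L0/L1/L2 = -/-/FE → run F
t=31: L0/L1/L2 = -/-/E → run E
t=32: (idle)
t=33: (idle)
t=34: (idle)
t=35: (idle)
t=36: (idle)
t=37: (idle)

completion order = B, C, D, A, F, E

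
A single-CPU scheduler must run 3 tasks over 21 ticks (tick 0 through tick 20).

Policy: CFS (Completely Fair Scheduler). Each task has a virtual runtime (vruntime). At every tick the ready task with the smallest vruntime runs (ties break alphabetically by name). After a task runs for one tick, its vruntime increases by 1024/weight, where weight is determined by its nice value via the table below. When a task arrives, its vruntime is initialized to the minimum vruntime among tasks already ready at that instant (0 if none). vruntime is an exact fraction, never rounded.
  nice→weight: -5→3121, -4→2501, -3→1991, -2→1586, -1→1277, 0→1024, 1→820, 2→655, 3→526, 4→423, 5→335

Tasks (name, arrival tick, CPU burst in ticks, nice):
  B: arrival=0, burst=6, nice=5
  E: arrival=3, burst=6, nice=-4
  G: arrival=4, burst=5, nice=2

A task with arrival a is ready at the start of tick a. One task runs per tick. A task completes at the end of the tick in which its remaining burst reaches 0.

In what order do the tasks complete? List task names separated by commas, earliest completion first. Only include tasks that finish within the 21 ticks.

t=0: vr[B=0] → run B
t=1: vr[B=1024/335] → run B
t=2: vr[B=2048/335] → run B
t=3: vr[B=3072/335 E=3072/335] → run B
t=4: vr[B=4096/335 E=3072/335 G=3072/335] → run E
t=5: vr[B=4096/335 E=8026112/837835 G=3072/335] → run G
t=6: vr[B=4096/335 E=8026112/837835 G=94208/8777] → run E
t=7: vr[B=4096/335 E=8369152/837835 G=94208/8777] → run E
t=8: vr[B=4096/335 E=8712192/837835 G=94208/8777] → run E
t=9: vr[B=4096/335 E=9055232/837835 G=94208/8777] → run G
t=10: vr[B=4096/335 E=9055232/837835 G=539648/43885] → run E
t=11: vr[B=4096/335 E=9398272/837835 G=539648/43885] → run E
t=12: vr[B=4096/335 G=539648/43885] → run B
t=13: vr[B=1024/67 G=539648/43885] → run G
t=14: vr[B=1024/67 G=608256/43885] → run G
t=15: vr[B=1024/67 G=676864/43885] → run B
t=16: vr[G=676864/43885] → run G
t=17: (idle)
t=18: (idle)
t=19: (idle)
t=20: (idle)

completion order = E, B, G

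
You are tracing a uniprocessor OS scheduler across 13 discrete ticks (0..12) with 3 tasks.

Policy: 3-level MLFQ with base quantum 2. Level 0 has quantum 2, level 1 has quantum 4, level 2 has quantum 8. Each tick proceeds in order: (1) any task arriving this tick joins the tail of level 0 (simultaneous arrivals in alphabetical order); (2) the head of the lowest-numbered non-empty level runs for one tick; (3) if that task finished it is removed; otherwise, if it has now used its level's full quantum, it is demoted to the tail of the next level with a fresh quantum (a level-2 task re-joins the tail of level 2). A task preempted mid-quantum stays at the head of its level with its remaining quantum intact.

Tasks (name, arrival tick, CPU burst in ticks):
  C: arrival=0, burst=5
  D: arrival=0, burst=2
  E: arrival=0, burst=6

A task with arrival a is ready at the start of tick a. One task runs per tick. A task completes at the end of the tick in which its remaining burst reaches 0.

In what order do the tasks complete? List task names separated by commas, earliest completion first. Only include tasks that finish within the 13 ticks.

t=0: L0/L1/L2 = CDE/-/- → run C
t=1: L0/L1/L2 = CDE/-/- → run C
t=2: L0/L1/L2 = DE/C/- → run D
t=3: L0/L1/L2 = DE/C/- → run D
t=4: L0/L1/L2 = E/C/- → run E
t=5: L0/L1/L2 = E/C/- → run E
t=6: L0/L1/L2 = -/CE/- → run C
t=7: L0/L1/L2 = -/CE/- → run C
t=8: L0/L1/L2 = -/CE/- → run C
t=9: L0/L1/L2 = -/E/- → run E
t=10: L0/L1/L2 = -/E/- → run E
t=11: L0/L1/L2 = -/E/- → run E
t=12: L0/L1/L2 = -/E/- → run E

completion order = D, C, E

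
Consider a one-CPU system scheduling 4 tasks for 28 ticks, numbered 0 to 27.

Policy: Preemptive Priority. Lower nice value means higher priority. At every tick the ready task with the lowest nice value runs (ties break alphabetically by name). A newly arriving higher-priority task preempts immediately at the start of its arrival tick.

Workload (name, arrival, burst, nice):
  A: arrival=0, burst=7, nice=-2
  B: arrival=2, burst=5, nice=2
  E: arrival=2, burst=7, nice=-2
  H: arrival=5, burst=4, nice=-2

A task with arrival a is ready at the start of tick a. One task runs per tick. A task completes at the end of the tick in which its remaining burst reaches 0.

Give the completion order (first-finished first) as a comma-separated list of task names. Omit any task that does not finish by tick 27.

completion order = A, E, H, B

t=0: ready={A} → run A
t=1: ready={A} → run A
t=2: ready={A,B,E} → run A
t=3: ready={A,B,E} → run A
t=4: ready={A,B,E} → run A
t=5: ready={A,B,E,H} → run A
t=6: ready={A,B,E,H} → run A
t=7: ready={B,E,H} → run E
t=8: ready={B,E,H} → run E
t=9: ready={B,E,H} → run E
t=10: ready={B,E,H} → run E
t=11: ready={B,E,H} → run E
t=12: ready={B,E,H} → run E
t=13: ready={B,E,H} → run E
t=14: ready={B,H} → run H
t=15: ready={B,H} → run H
t=16: ready={B,H} → run H
t=17: ready={B,H} → run H
t=18: ready={B} → run B
t=19: ready={B} → run B
t=20: ready={B} → run B
t=21: ready={B} → run B
t=22: ready={B} → run B
t=23: (idle)
t=24: (idle)
t=25: (idle)
t=26: (idle)
t=27: (idle)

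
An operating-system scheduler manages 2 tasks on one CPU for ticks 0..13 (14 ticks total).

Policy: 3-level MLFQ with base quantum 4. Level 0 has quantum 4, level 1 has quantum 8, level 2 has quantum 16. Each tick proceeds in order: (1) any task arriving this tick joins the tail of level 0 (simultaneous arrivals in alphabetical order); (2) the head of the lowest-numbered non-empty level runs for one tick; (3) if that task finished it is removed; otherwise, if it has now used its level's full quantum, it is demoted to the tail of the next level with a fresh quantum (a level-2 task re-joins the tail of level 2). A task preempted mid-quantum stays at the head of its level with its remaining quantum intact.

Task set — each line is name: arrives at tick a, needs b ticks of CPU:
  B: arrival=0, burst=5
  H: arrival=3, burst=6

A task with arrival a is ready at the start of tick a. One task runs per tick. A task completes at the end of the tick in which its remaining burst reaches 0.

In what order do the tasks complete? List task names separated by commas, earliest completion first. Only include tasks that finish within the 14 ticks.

completion order = B, H

t=0: L0/L1/L2 = B/-/- → run B
t=1: L0/L1/L2 = B/-/- → run B
t=2: L0/L1/L2 = B/-/- → run B
t=3: L0/L1/L2 = BH/-/- → run B
t=4: L0/L1/L2 = H/B/- → run H
t=5: L0/L1/L2 = H/B/- → run H
t=6: L0/L1/L2 = H/B/- → run H
t=7: L0/L1/L2 = H/B/- → run H
t=8: L0/L1/L2 = -/BH/- → run B
t=9: L0/L1/L2 = -/H/- → run H
t=10: L0/L1/L2 = -/H/- → run H
t=11: (idle)
t=12: (idle)
t=13: (idle)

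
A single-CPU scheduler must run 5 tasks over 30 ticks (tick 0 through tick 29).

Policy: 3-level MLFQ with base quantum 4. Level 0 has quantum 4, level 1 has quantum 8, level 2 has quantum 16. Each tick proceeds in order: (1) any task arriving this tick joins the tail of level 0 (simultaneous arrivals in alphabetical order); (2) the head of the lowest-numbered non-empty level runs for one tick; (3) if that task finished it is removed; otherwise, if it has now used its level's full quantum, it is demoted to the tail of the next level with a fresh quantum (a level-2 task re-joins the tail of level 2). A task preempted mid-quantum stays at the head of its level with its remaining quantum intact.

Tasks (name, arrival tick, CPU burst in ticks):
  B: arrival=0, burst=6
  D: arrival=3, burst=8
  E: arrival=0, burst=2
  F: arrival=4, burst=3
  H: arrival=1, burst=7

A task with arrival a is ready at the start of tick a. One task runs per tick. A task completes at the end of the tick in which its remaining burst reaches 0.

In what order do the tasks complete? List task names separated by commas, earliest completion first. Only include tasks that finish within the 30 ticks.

completion order = E, F, B, H, D

t=0: L0/L1/L2 = BE/-/- → run B
t=1: L0/L1/L2 = BEH/-/- → run B
t=2: L0/L1/L2 = BEH/-/- → run B
t=3: L0/L1/L2 = BEHD/-/- → run B
t=4: L0/L1/L2 = EHDF/B/- → run E
t=5: L0/L1/L2 = EHDF/B/- → run E
t=6: L0/L1/L2 = HDF/B/- → run H
t=7: L0/L1/L2 = HDF/B/- → run H
t=8: L0/L1/L2 = HDF/B/- → run H
t=9: L0/L1/L2 = HDF/B/- → run H
t=10: L0/L1/L2 = DF/BH/- → run D
t=11: L0/L1/L2 = DF/BH/- → run D
t=12: L0/L1/L2 = DF/BH/- → run D
t=13: L0/L1/L2 = DF/BH/- → run D
t=14: L0/L1/L2 = F/BHD/- → run F
t=15: L0/L1/L2 = F/BHD/- → run F
t=16: L0/L1/L2 = F/BHD/- → run F
t=17: L0/L1/L2 = -/BHD/- → run B
t=18: L0/L1/L2 = -/BHD/- → run B
t=19: L0/L1/L2 = -/HD/- → run H
t=20: L0/L1/L2 = -/HD/- → run H
t=21: L0/L1/L2 = -/HD/- → run H
t=22: L0/L1/L2 = -/D/- → run D
t=23: L0/L1/L2 = -/D/- → run D
t=24: L0/L1/L2 = -/D/- → run D
t=25: L0/L1/L2 = -/D/- → run D
t=26: (idle)
t=27: (idle)
t=28: (idle)
t=29: (idle)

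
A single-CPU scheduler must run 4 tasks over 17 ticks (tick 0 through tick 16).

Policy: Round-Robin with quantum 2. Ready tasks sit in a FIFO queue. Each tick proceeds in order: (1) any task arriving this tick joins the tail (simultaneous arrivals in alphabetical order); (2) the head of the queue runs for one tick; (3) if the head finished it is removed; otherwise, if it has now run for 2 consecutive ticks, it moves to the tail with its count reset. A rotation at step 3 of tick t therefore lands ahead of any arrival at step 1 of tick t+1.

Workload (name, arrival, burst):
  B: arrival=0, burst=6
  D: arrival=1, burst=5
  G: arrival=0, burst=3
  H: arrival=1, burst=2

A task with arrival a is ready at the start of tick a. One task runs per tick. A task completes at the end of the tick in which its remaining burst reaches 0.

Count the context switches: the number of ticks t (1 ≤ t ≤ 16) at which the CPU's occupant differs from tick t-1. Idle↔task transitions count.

t=0: queue=[B,G] q_used=0 → run B
t=1: queue=[B,G,D,H] q_used=1 → run B
t=2: queue=[G,D,H,B] q_used=0 → run G
t=3: queue=[G,D,H,B] q_used=1 → run G
t=4: queue=[D,H,B,G] q_used=0 → run D
t=5: queue=[D,H,B,G] q_used=1 → run D
t=6: queue=[H,B,G,D] q_used=0 → run H
t=7: queue=[H,B,G,D] q_used=1 → run H
t=8: queue=[B,G,D] q_used=0 → run B
t=9: queue=[B,G,D] q_used=1 → run B
t=10: queue=[G,D,B] q_used=0 → run G
t=11: queue=[D,B] q_used=0 → run D
t=12: queue=[D,B] q_used=1 → run D
t=13: queue=[B,D] q_used=0 → run B
t=14: queue=[B,D] q_used=1 → run B
t=15: queue=[D] q_used=0 → run D
t=16: (idle)

context switches = 9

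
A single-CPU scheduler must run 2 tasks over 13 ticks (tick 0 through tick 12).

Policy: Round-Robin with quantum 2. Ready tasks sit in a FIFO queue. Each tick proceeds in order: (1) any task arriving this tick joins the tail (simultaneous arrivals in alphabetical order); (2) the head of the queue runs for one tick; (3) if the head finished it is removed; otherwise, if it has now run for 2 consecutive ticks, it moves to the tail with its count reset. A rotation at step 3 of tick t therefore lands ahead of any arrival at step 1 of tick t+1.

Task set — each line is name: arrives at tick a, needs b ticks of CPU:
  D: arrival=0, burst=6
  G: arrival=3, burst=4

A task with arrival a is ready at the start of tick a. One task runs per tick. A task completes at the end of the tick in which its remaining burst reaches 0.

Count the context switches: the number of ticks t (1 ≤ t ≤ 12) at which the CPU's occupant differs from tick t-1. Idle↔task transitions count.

context switches = 4

t=0: queue=[D] q_used=0 → run D
t=1: queue=[D] q_used=1 → run D
t=2: queue=[D] q_used=0 → run D
t=3: queue=[D,G] q_used=1 → run D
t=4: queue=[G,D] q_used=0 → run G
t=5: queue=[G,D] q_used=1 → run G
t=6: queue=[D,G] q_used=0 → run D
t=7: queue=[D,G] q_used=1 → run D
t=8: queue=[G] q_used=0 → run G
t=9: queue=[G] q_used=1 → run G
t=10: (idle)
t=11: (idle)
t=12: (idle)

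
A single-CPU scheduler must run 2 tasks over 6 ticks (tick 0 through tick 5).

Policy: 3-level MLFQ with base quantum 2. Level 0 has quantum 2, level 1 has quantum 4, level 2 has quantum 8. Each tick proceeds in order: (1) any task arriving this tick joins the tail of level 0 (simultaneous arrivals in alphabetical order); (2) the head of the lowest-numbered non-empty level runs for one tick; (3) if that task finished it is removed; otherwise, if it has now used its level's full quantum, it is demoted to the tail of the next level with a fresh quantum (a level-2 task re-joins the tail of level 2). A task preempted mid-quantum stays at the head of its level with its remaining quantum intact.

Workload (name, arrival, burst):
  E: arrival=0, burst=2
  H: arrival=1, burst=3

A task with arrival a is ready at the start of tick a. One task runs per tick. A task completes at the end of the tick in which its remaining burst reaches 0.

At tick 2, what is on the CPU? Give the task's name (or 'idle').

running at tick 2 = H

t=0: L0/L1/L2 = E/-/- → run E
t=1: L0/L1/L2 = EH/-/- → run E
t=2: L0/L1/L2 = H/-/- → run H
t=3: L0/L1/L2 = H/-/- → run H
t=4: L0/L1/L2 = -/H/- → run H
t=5: (idle)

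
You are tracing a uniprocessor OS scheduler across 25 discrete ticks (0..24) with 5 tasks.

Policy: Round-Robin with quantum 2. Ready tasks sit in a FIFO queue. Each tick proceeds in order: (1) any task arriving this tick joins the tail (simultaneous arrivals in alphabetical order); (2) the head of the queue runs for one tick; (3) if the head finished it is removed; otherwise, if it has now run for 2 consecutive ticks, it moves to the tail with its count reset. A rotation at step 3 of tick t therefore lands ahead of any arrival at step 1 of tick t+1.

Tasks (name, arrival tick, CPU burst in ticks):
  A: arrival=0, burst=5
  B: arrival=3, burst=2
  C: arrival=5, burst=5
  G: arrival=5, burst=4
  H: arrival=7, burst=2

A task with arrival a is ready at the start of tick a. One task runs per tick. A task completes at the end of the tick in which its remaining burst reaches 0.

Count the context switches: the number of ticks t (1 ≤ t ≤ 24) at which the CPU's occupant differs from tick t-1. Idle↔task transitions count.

context switches = 9

t=0: queue=[A] q_used=0 → run A
t=1: queue=[A] q_used=1 → run A
t=2: queue=[A] q_used=0 → run A
t=3: queue=[A,B] q_used=1 → run A
t=4: queue=[B,A] q_used=0 → run B
t=5: queue=[B,A,C,G] q_used=1 → run B
t=6: queue=[A,C,G] q_used=0 → run A
t=7: queue=[C,G,H] q_used=0 → run C
t=8: queue=[C,G,H] q_used=1 → run C
t=9: queue=[G,H,C] q_used=0 → run G
t=10: queue=[G,H,C] q_used=1 → run G
t=11: queue=[H,C,G] q_used=0 → run H
t=12: queue=[H,C,G] q_used=1 → run H
t=13: queue=[C,G] q_used=0 → run C
t=14: queue=[C,G] q_used=1 → run C
t=15: queue=[G,C] q_used=0 → run G
t=16: queue=[G,C] q_used=1 → run G
t=17: queue=[C] q_used=0 → run C
t=18: (idle)
t=19: (idle)
t=20: (idle)
t=21: (idle)
t=22: (idle)
t=23: (idle)
t=24: (idle)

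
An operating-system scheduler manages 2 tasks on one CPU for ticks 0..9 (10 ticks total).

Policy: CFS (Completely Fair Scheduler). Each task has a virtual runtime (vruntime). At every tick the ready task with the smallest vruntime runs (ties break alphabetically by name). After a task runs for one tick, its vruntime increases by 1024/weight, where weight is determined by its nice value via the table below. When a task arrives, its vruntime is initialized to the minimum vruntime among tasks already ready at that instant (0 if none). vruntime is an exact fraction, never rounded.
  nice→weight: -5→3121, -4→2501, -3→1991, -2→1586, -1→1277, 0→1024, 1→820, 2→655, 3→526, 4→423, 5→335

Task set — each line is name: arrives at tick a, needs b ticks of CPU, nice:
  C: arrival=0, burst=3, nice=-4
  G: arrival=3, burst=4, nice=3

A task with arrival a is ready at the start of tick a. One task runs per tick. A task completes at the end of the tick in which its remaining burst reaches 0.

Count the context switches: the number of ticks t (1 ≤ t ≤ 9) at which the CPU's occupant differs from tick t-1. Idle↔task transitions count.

t=0: vr[C=0] → run C
t=1: vr[C=1024/2501] → run C
t=2: vr[C=2048/2501] → run C
t=3: vr[G=0] → run G
t=4: vr[G=512/263] → run G
t=5: vr[G=1024/263] → run G
t=6: vr[G=1536/263] → run G
t=7: (idle)
t=8: (idle)
t=9: (idle)

context switches = 2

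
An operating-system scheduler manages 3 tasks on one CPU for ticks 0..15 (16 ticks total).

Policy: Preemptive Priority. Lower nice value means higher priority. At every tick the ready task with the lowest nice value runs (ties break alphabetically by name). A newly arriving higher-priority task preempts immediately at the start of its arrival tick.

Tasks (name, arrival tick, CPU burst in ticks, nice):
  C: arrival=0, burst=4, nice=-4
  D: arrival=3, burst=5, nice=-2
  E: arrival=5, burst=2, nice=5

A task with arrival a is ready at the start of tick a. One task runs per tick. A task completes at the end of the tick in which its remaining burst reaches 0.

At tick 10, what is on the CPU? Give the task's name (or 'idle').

running at tick 10 = E

t=0: ready={C} → run C
t=1: ready={C} → run C
t=2: ready={C} → run C
t=3: ready={C,D} → run C
t=4: ready={D} → run D
t=5: ready={D,E} → run D
t=6: ready={D,E} → run D
t=7: ready={D,E} → run D
t=8: ready={D,E} → run D
t=9: ready={E} → run E
t=10: ready={E} → run E
t=11: (idle)
t=12: (idle)
t=13: (idle)
t=14: (idle)
t=15: (idle)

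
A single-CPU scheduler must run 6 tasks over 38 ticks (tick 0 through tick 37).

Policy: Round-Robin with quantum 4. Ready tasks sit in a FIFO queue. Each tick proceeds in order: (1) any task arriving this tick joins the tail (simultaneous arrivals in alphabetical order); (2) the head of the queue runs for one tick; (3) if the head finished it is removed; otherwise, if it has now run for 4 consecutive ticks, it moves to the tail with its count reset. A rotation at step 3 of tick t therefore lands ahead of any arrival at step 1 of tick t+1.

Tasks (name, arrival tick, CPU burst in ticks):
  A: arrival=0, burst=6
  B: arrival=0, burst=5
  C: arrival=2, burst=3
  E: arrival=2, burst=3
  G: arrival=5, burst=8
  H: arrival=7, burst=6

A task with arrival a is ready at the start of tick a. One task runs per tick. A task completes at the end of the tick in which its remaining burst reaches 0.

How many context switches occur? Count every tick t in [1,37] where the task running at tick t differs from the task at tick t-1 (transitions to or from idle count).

context switches = 10

t=0: queue=[A,B] q_used=0 → run A
t=1: queue=[A,B] q_used=1 → run A
t=2: queue=[A,B,C,E] q_used=2 → run A
t=3: queue=[A,B,C,E] q_used=3 → run A
t=4: queue=[B,C,E,A] q_used=0 → run B
t=5: queue=[B,C,E,A,G] q_used=1 → run B
t=6: queue=[B,C,E,A,G] q_used=2 → run B
t=7: queue=[B,C,E,A,G,H] q_used=3 → run B
t=8: queue=[C,E,A,G,H,B] q_used=0 → run C
t=9: queue=[C,E,A,G,H,B] q_used=1 → run C
t=10: queue=[C,E,A,G,H,B] q_used=2 → run C
t=11: queue=[E,A,G,H,B] q_used=0 → run E
t=12: queue=[E,A,G,H,B] q_used=1 → run E
t=13: queue=[E,A,G,H,B] q_used=2 → run E
t=14: queue=[A,G,H,B] q_used=0 → run A
t=15: queue=[A,G,H,B] q_used=1 → run A
t=16: queue=[G,H,B] q_used=0 → run G
t=17: queue=[G,H,B] q_used=1 → run G
t=18: queue=[G,H,B] q_used=2 → run G
t=19: queue=[G,H,B] q_used=3 → run G
t=20: queue=[H,B,G] q_used=0 → run H
t=21: queue=[H,B,G] q_used=1 → run H
t=22: queue=[H,B,G] q_used=2 → run H
t=23: queue=[H,B,G] q_used=3 → run H
t=24: queue=[B,G,H] q_used=0 → run B
t=25: queue=[G,H] q_used=0 → run G
t=26: queue=[G,H] q_used=1 → run G
t=27: queue=[G,H] q_used=2 → run G
t=28: queue=[G,H] q_used=3 → run G
t=29: queue=[H] q_used=0 → run H
t=30: queue=[H] q_used=1 → run H
t=31: (idle)
t=32: (idle)
t=33: (idle)
t=34: (idle)
t=35: (idle)
t=36: (idle)
t=37: (idle)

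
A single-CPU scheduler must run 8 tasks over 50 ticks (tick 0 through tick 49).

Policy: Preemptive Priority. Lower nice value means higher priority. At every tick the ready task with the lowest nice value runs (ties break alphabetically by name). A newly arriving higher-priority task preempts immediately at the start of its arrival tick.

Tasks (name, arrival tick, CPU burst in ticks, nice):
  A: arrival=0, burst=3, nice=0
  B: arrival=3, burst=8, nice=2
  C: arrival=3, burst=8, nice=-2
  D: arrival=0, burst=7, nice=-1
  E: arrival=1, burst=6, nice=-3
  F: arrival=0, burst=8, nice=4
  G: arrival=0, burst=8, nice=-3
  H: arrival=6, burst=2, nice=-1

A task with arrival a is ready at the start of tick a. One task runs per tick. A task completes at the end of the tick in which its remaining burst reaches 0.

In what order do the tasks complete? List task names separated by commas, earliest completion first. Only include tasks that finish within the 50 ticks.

t=0: ready={A,D,F,G} → run G
t=1: ready={A,D,E,F,G} → run E
t=2: ready={A,D,E,F,G} → run E
t=3: ready={A,B,C,D,E,F,G} → run E
t=4: ready={A,B,C,D,E,F,G} → run E
t=5: ready={A,B,C,D,E,F,G} → run E
t=6: ready={A,B,C,D,E,F,G,H} → run E
t=7: ready={A,B,C,D,F,G,H} → run G
t=8: ready={A,B,C,D,F,G,H} → run G
t=9: ready={A,B,C,D,F,G,H} → run G
t=10: ready={A,B,C,D,F,G,H} → run G
t=11: ready={A,B,C,D,F,G,H} → run G
t=12: ready={A,B,C,D,F,G,H} → run G
t=13: ready={A,B,C,D,F,G,H} → run G
t=14: ready={A,B,C,D,F,H} → run C
t=15: ready={A,B,C,D,F,H} → run C
t=16: ready={A,B,C,D,F,H} → run C
t=17: ready={A,B,C,D,F,H} → run C
t=18: ready={A,B,C,D,F,H} → run C
t=19: ready={A,B,C,D,F,H} → run C
t=20: ready={A,B,C,D,F,H} → run C
t=21: ready={A,B,C,D,F,H} → run C
t=22: ready={A,B,D,F,H} → run D
t=23: ready={A,B,D,F,H} → run D
t=24: ready={A,B,D,F,H} → run D
t=25: ready={A,B,D,F,H} → run D
t=26: ready={A,B,D,F,H} → run D
t=27: ready={A,B,D,F,H} → run D
t=28: ready={A,B,D,F,H} → run D
t=29: ready={A,B,F,H} → run H
t=30: ready={A,B,F,H} → run H
t=31: ready={A,B,F} → run A
t=32: ready={A,B,F} → run A
t=33: ready={A,B,F} → run A
t=34: ready={B,F} → run B
t=35: ready={B,F} → run B
t=36: ready={B,F} → run B
t=37: ready={B,F} → run B
t=38: ready={B,F} → run B
t=39: ready={B,F} → run B
t=40: ready={B,F} → run B
t=41: ready={B,F} → run B
t=42: ready={F} → run F
t=43: ready={F} → run F
t=44: ready={F} → run F
t=45: ready={F} → run F
t=46: ready={F} → run F
t=47: ready={F} → run F
t=48: ready={F} → run F
t=49: ready={F} → run F

completion order = E, G, C, D, H, A, B, F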